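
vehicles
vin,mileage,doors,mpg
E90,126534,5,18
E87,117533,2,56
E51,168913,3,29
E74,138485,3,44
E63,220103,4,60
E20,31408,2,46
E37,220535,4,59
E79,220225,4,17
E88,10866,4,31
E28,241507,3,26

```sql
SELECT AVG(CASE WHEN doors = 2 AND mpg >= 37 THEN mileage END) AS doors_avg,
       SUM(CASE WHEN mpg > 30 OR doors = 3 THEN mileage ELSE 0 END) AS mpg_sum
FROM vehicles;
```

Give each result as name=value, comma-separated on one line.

[doors_avg: doors = 2 AND mpg >= 37]
vin=E90: ✗
vin=E87: ✓ → 117533
vin=E51: ✗
vin=E74: ✗
vin=E63: ✗
vin=E20: ✓ → 31408
vin=E37: ✗
vin=E79: ✗
vin=E88: ✗
vin=E28: ✗
doors_avg = (117533 + 31408) / 2 = 74470.5
—
[mpg_sum: mpg > 30 OR doors = 3]
vin=E90: ✗
vin=E87: ✓ → 117533
vin=E51: ✓ → 168913
vin=E74: ✓ → 138485
vin=E63: ✓ → 220103
vin=E20: ✓ → 31408
vin=E37: ✓ → 220535
vin=E79: ✗
vin=E88: ✓ → 10866
vin=E28: ✓ → 241507
mpg_sum = 117533 + 168913 + 138485 + 220103 + 31408 + 220535 + 10866 + 241507 = 1149350

doors_avg=74470.5, mpg_sum=1149350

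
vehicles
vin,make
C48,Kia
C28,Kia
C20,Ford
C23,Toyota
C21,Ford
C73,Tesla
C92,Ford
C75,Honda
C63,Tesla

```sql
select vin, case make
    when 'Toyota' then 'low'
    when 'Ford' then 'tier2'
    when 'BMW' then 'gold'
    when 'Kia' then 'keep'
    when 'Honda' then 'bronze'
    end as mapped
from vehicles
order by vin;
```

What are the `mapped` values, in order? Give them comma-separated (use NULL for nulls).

vin=C20: make='Ford' → tier2
vin=C21: make='Ford' → tier2
vin=C23: make='Toyota' → low
vin=C28: make='Kia' → keep
vin=C48: make='Kia' → keep
vin=C63: (no match → NULL) → NULL
vin=C73: (no match → NULL) → NULL
vin=C75: make='Honda' → bronze
vin=C92: make='Ford' → tier2

tier2, tier2, low, keep, keep, NULL, NULL, bronze, tier2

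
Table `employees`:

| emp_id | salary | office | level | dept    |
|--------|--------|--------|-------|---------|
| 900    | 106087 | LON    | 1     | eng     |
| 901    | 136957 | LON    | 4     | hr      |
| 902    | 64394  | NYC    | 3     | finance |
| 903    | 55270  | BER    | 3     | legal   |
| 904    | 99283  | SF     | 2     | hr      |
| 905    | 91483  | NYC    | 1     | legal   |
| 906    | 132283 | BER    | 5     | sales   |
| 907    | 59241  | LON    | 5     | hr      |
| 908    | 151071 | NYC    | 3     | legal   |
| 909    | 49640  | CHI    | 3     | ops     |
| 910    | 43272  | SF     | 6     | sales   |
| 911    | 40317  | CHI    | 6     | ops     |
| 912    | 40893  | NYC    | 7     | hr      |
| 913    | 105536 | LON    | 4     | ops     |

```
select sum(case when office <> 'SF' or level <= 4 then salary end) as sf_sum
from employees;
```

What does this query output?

1132455

emp_id=900: ✓ → 106087
emp_id=901: ✓ → 136957
emp_id=902: ✓ → 64394
emp_id=903: ✓ → 55270
emp_id=904: ✓ → 99283
emp_id=905: ✓ → 91483
emp_id=906: ✓ → 132283
emp_id=907: ✓ → 59241
emp_id=908: ✓ → 151071
emp_id=909: ✓ → 49640
emp_id=910: ✗
emp_id=911: ✓ → 40317
emp_id=912: ✓ → 40893
emp_id=913: ✓ → 105536
sf_sum = 106087 + 136957 + 64394 + 55270 + 99283 + 91483 + 132283 + 59241 + 151071 + 49640 + 40317 + 40893 + 105536 = 1132455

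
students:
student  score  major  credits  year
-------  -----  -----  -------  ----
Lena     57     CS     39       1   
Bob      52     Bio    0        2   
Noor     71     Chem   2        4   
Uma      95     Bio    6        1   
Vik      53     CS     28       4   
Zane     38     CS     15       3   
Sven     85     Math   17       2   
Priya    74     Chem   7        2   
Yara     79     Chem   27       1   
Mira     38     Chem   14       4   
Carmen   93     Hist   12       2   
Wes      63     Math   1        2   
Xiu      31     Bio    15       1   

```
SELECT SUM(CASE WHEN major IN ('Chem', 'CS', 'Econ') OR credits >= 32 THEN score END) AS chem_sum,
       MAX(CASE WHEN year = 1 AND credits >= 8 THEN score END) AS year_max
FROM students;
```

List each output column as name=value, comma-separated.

chem_sum=410, year_max=79

[chem_sum: major IN ('Chem', 'CS', 'Econ') OR credits >= 32]
student=Lena: ✓ → 57
student=Bob: ✗
student=Noor: ✓ → 71
student=Uma: ✗
student=Vik: ✓ → 53
student=Zane: ✓ → 38
student=Sven: ✗
student=Priya: ✓ → 74
student=Yara: ✓ → 79
student=Mira: ✓ → 38
student=Carmen: ✗
student=Wes: ✗
student=Xiu: ✗
chem_sum = 57 + 71 + 53 + 38 + 74 + 79 + 38 = 410
—
[year_max: year = 1 AND credits >= 8]
student=Lena: ✓ → 57
student=Bob: ✗
student=Noor: ✗
student=Uma: ✗
student=Vik: ✗
student=Zane: ✗
student=Sven: ✗
student=Priya: ✗
student=Yara: ✓ → 79
student=Mira: ✗
student=Carmen: ✗
student=Wes: ✗
student=Xiu: ✓ → 31
year_max = MAX(57, 79, 31) = 79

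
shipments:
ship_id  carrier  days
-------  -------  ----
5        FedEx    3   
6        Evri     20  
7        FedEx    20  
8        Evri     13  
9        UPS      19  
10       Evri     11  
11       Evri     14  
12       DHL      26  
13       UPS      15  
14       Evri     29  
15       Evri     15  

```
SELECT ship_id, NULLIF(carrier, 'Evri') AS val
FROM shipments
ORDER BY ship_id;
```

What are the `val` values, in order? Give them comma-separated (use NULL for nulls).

ship_id=5: carrier=FedEx vs Evri: differ → FedEx
ship_id=6: carrier=Evri vs Evri: equal → NULL
ship_id=7: carrier=FedEx vs Evri: differ → FedEx
ship_id=8: carrier=Evri vs Evri: equal → NULL
ship_id=9: carrier=UPS vs Evri: differ → UPS
ship_id=10: carrier=Evri vs Evri: equal → NULL
ship_id=11: carrier=Evri vs Evri: equal → NULL
ship_id=12: carrier=DHL vs Evri: differ → DHL
ship_id=13: carrier=UPS vs Evri: differ → UPS
ship_id=14: carrier=Evri vs Evri: equal → NULL
ship_id=15: carrier=Evri vs Evri: equal → NULL

FedEx, NULL, FedEx, NULL, UPS, NULL, NULL, DHL, UPS, NULL, NULL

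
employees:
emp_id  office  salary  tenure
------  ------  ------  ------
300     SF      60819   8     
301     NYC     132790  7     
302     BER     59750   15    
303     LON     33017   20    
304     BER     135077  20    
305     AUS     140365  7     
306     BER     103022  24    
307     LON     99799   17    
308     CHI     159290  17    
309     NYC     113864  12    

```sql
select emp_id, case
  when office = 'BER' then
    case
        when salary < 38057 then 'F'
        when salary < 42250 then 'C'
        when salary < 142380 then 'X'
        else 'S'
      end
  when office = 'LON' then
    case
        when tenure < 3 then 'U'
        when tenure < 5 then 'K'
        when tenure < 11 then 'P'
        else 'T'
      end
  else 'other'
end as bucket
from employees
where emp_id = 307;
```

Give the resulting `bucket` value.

emp_id = 307: office=LON, salary=99799, tenure=17.
office='LON' → inner[ELSE] → T

T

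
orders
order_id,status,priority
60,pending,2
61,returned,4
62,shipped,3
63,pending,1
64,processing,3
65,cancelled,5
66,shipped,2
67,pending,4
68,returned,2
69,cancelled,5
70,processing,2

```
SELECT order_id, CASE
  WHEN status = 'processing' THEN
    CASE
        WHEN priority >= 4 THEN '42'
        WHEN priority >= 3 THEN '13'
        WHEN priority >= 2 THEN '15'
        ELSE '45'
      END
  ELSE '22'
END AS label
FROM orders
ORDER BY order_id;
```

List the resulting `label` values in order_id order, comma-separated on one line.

22, 22, 22, 22, 13, 22, 22, 22, 22, 22, 15

order_id=60: status='pending' → outer ELSE → 22
order_id=61: status='returned' → outer ELSE → 22
order_id=62: status='shipped' → outer ELSE → 22
order_id=63: status='pending' → outer ELSE → 22
order_id=64: status='processing' → inner[priority >= 3] → 13
order_id=65: status='cancelled' → outer ELSE → 22
order_id=66: status='shipped' → outer ELSE → 22
order_id=67: status='pending' → outer ELSE → 22
order_id=68: status='returned' → outer ELSE → 22
order_id=69: status='cancelled' → outer ELSE → 22
order_id=70: status='processing' → inner[priority >= 2] → 15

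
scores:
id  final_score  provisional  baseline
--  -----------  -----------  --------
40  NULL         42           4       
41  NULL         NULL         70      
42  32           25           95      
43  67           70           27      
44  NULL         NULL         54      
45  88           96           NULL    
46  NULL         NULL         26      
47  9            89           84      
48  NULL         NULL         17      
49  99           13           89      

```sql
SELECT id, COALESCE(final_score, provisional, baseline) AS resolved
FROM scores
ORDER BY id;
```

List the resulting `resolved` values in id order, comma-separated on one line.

42, 70, 32, 67, 54, 88, 26, 9, 17, 99

id=40: final_score=NULL, provisional=42 → 42
id=41: final_score=NULL, provisional=NULL, baseline=70 → 70
id=42: final_score=32 → 32
id=43: final_score=67 → 67
id=44: final_score=NULL, provisional=NULL, baseline=54 → 54
id=45: final_score=88 → 88
id=46: final_score=NULL, provisional=NULL, baseline=26 → 26
id=47: final_score=9 → 9
id=48: final_score=NULL, provisional=NULL, baseline=17 → 17
id=49: final_score=99 → 99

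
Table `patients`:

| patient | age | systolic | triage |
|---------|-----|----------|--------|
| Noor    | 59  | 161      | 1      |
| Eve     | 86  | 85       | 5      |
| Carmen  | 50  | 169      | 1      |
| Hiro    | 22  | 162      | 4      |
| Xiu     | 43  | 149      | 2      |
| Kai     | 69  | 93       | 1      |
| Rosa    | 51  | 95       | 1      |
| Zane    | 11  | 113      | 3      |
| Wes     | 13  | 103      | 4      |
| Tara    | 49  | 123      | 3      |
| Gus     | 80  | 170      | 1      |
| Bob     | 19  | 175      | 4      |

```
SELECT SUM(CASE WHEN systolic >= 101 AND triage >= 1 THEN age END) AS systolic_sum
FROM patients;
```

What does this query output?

patient=Noor: ✓ → 59
patient=Eve: ✗
patient=Carmen: ✓ → 50
patient=Hiro: ✓ → 22
patient=Xiu: ✓ → 43
patient=Kai: ✗
patient=Rosa: ✗
patient=Zane: ✓ → 11
patient=Wes: ✓ → 13
patient=Tara: ✓ → 49
patient=Gus: ✓ → 80
patient=Bob: ✓ → 19
systolic_sum = 59 + 50 + 22 + 43 + 11 + 13 + 49 + 80 + 19 = 346

346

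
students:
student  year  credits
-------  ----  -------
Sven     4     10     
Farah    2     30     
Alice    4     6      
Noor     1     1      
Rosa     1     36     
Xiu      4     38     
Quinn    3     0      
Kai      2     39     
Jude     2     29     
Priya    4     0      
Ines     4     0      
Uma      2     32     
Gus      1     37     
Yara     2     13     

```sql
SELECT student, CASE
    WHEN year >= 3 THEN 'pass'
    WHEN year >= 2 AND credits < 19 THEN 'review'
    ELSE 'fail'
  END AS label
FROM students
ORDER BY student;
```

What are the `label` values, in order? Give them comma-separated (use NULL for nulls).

pass, fail, fail, pass, fail, fail, fail, pass, pass, fail, pass, fail, pass, review

student=Alice: year >= 3 → pass
student=Farah: ELSE → fail
student=Gus: ELSE → fail
student=Ines: year >= 3 → pass
student=Jude: ELSE → fail
student=Kai: ELSE → fail
student=Noor: ELSE → fail
student=Priya: year >= 3 → pass
student=Quinn: year >= 3 → pass
student=Rosa: ELSE → fail
student=Sven: year >= 3 → pass
student=Uma: ELSE → fail
student=Xiu: year >= 3 → pass
student=Yara: year >= 2 AND credits < 19 → review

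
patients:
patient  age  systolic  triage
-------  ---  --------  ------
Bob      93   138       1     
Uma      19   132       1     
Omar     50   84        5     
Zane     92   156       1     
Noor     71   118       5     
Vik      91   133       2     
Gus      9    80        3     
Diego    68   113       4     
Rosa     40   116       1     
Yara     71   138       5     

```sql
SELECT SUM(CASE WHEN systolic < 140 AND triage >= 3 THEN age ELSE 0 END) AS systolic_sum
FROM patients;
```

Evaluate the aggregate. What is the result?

patient=Bob: ✗
patient=Uma: ✗
patient=Omar: ✓ → 50
patient=Zane: ✗
patient=Noor: ✓ → 71
patient=Vik: ✗
patient=Gus: ✓ → 9
patient=Diego: ✓ → 68
patient=Rosa: ✗
patient=Yara: ✓ → 71
systolic_sum = 50 + 71 + 9 + 68 + 71 = 269

269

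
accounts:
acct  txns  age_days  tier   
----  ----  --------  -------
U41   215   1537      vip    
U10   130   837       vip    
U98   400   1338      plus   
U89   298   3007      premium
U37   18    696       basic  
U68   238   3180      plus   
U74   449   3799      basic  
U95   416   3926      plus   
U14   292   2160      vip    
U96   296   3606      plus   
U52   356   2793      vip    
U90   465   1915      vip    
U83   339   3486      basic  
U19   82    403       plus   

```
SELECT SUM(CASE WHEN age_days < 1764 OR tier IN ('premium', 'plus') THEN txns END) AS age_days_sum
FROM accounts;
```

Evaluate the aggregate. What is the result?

acct=U41: ✓ → 215
acct=U10: ✓ → 130
acct=U98: ✓ → 400
acct=U89: ✓ → 298
acct=U37: ✓ → 18
acct=U68: ✓ → 238
acct=U74: ✗
acct=U95: ✓ → 416
acct=U14: ✗
acct=U96: ✓ → 296
acct=U52: ✗
acct=U90: ✗
acct=U83: ✗
acct=U19: ✓ → 82
age_days_sum = 215 + 130 + 400 + 298 + 18 + 238 + 416 + 296 + 82 = 2093

2093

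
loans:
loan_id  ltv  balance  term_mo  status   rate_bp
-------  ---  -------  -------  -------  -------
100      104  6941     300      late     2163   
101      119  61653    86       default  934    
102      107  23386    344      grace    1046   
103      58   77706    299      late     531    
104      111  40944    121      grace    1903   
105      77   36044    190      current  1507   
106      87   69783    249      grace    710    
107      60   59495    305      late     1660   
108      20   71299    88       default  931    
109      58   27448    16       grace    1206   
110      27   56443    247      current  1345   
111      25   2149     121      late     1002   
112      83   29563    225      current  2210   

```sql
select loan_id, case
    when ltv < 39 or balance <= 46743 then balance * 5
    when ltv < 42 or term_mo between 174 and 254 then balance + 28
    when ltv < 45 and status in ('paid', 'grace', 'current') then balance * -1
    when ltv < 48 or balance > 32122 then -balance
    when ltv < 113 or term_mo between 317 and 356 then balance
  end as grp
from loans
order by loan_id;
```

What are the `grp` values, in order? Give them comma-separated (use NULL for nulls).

loan_id=100: ltv < 39 or balance <= 46743 → 34705
loan_id=101: ltv < 48 or balance > 32122 → -61653
loan_id=102: ltv < 39 or balance <= 46743 → 116930
loan_id=103: ltv < 48 or balance > 32122 → -77706
loan_id=104: ltv < 39 or balance <= 46743 → 204720
loan_id=105: ltv < 39 or balance <= 46743 → 180220
loan_id=106: ltv < 42 or term_mo between 174 and 254 → 69811
loan_id=107: ltv < 48 or balance > 32122 → -59495
loan_id=108: ltv < 39 or balance <= 46743 → 356495
loan_id=109: ltv < 39 or balance <= 46743 → 137240
loan_id=110: ltv < 39 or balance <= 46743 → 282215
loan_id=111: ltv < 39 or balance <= 46743 → 10745
loan_id=112: ltv < 39 or balance <= 46743 → 147815

34705, -61653, 116930, -77706, 204720, 180220, 69811, -59495, 356495, 137240, 282215, 10745, 147815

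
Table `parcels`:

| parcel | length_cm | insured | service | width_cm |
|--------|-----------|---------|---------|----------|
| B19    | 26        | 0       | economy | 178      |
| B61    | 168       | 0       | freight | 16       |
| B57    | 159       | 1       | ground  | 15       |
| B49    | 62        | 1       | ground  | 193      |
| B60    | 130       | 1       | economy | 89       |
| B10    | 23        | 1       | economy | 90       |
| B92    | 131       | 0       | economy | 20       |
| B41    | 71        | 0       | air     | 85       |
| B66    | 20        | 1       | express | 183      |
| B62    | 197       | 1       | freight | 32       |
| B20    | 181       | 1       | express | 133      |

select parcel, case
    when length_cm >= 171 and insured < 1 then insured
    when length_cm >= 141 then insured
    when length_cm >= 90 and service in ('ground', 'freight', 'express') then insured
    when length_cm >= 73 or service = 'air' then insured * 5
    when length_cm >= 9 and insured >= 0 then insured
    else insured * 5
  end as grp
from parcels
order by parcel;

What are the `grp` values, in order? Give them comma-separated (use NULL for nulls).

1, 0, 1, 0, 1, 1, 5, 0, 1, 1, 0

parcel=B10: length_cm >= 9 and insured >= 0 → 1
parcel=B19: length_cm >= 9 and insured >= 0 → 0
parcel=B20: length_cm >= 141 → 1
parcel=B41: length_cm >= 73 or service = 'air' → 0
parcel=B49: length_cm >= 9 and insured >= 0 → 1
parcel=B57: length_cm >= 141 → 1
parcel=B60: length_cm >= 73 or service = 'air' → 5
parcel=B61: length_cm >= 141 → 0
parcel=B62: length_cm >= 141 → 1
parcel=B66: length_cm >= 9 and insured >= 0 → 1
parcel=B92: length_cm >= 73 or service = 'air' → 0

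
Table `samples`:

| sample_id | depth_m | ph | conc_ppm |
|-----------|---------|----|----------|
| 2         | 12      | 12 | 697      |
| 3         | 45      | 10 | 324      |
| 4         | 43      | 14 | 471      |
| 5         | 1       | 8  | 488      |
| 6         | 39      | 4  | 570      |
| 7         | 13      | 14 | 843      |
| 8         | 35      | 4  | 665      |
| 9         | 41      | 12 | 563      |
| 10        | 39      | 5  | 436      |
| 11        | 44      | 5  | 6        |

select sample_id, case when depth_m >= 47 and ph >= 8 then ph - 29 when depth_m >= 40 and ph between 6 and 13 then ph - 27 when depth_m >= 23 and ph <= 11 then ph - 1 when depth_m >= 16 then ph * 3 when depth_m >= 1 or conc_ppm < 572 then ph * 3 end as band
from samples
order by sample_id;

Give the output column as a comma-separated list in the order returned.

sample_id=2: depth_m >= 1 or conc_ppm < 572 → 36
sample_id=3: depth_m >= 40 and ph between 6 and 13 → -17
sample_id=4: depth_m >= 16 → 42
sample_id=5: depth_m >= 1 or conc_ppm < 572 → 24
sample_id=6: depth_m >= 23 and ph <= 11 → 3
sample_id=7: depth_m >= 1 or conc_ppm < 572 → 42
sample_id=8: depth_m >= 23 and ph <= 11 → 3
sample_id=9: depth_m >= 40 and ph between 6 and 13 → -15
sample_id=10: depth_m >= 23 and ph <= 11 → 4
sample_id=11: depth_m >= 23 and ph <= 11 → 4

36, -17, 42, 24, 3, 42, 3, -15, 4, 4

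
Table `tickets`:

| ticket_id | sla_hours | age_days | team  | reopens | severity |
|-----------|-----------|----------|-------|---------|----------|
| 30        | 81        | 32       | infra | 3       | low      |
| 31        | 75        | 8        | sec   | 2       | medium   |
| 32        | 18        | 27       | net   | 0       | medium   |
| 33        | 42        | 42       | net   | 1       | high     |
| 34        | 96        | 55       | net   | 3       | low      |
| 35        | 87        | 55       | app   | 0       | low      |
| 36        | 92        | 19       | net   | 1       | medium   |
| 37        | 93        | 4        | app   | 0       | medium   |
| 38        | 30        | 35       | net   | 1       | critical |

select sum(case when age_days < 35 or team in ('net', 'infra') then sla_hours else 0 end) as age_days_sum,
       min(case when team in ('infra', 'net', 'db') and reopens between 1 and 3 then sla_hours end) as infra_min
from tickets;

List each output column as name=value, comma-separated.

[age_days_sum: age_days < 35 or team in ('net', 'infra')]
ticket_id=30: ✓ → 81
ticket_id=31: ✓ → 75
ticket_id=32: ✓ → 18
ticket_id=33: ✓ → 42
ticket_id=34: ✓ → 96
ticket_id=35: ✗
ticket_id=36: ✓ → 92
ticket_id=37: ✓ → 93
ticket_id=38: ✓ → 30
age_days_sum = 81 + 75 + 18 + 42 + 96 + 92 + 93 + 30 = 527
—
[infra_min: team in ('infra', 'net', 'db') and reopens between 1 and 3]
ticket_id=30: ✓ → 81
ticket_id=31: ✗
ticket_id=32: ✗
ticket_id=33: ✓ → 42
ticket_id=34: ✓ → 96
ticket_id=35: ✗
ticket_id=36: ✓ → 92
ticket_id=37: ✗
ticket_id=38: ✓ → 30
infra_min = MIN(81, 42, 96, 92, 30) = 30

age_days_sum=527, infra_min=30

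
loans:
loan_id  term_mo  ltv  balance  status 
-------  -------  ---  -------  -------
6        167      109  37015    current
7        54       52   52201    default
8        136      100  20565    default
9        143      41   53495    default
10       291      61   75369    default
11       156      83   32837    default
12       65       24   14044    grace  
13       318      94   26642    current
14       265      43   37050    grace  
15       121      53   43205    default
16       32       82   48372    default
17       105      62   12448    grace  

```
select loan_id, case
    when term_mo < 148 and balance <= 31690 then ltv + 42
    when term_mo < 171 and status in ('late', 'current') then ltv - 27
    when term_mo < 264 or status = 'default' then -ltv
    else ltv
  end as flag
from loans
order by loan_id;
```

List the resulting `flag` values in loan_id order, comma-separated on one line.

82, -52, 142, -41, -61, -83, 66, 94, 43, -53, -82, 104

loan_id=6: term_mo < 171 and status in ('late', 'current') → 82
loan_id=7: term_mo < 264 or status = 'default' → -52
loan_id=8: term_mo < 148 and balance <= 31690 → 142
loan_id=9: term_mo < 264 or status = 'default' → -41
loan_id=10: term_mo < 264 or status = 'default' → -61
loan_id=11: term_mo < 264 or status = 'default' → -83
loan_id=12: term_mo < 148 and balance <= 31690 → 66
loan_id=13: ELSE → 94
loan_id=14: ELSE → 43
loan_id=15: term_mo < 264 or status = 'default' → -53
loan_id=16: term_mo < 264 or status = 'default' → -82
loan_id=17: term_mo < 148 and balance <= 31690 → 104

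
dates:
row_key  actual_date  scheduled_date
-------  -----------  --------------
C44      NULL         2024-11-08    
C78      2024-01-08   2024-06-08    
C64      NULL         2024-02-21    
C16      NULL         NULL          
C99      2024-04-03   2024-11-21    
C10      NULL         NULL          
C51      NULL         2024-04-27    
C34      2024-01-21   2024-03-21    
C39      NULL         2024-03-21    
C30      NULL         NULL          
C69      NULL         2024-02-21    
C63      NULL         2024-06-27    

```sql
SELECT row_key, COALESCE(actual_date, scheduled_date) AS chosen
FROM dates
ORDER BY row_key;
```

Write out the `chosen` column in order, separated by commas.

NULL, NULL, NULL, 2024-01-21, 2024-03-21, 2024-11-08, 2024-04-27, 2024-06-27, 2024-02-21, 2024-02-21, 2024-01-08, 2024-04-03

row_key=C10: actual_date=NULL, scheduled_date=NULL (all NULL) → NULL
row_key=C16: actual_date=NULL, scheduled_date=NULL (all NULL) → NULL
row_key=C30: actual_date=NULL, scheduled_date=NULL (all NULL) → NULL
row_key=C34: actual_date=2024-01-21 → 2024-01-21
row_key=C39: actual_date=NULL, scheduled_date=2024-03-21 → 2024-03-21
row_key=C44: actual_date=NULL, scheduled_date=2024-11-08 → 2024-11-08
row_key=C51: actual_date=NULL, scheduled_date=2024-04-27 → 2024-04-27
row_key=C63: actual_date=NULL, scheduled_date=2024-06-27 → 2024-06-27
row_key=C64: actual_date=NULL, scheduled_date=2024-02-21 → 2024-02-21
row_key=C69: actual_date=NULL, scheduled_date=2024-02-21 → 2024-02-21
row_key=C78: actual_date=2024-01-08 → 2024-01-08
row_key=C99: actual_date=2024-04-03 → 2024-04-03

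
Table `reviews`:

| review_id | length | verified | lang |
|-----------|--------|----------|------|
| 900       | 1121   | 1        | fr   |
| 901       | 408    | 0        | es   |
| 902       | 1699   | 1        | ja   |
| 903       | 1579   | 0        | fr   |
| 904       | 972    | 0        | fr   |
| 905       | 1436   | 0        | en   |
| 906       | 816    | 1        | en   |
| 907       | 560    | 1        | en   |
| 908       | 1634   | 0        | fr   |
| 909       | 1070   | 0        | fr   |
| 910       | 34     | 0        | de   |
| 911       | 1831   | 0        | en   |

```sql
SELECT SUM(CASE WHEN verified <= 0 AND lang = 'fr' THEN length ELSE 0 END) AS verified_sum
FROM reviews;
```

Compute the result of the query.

review_id=900: ✗
review_id=901: ✗
review_id=902: ✗
review_id=903: ✓ → 1579
review_id=904: ✓ → 972
review_id=905: ✗
review_id=906: ✗
review_id=907: ✗
review_id=908: ✓ → 1634
review_id=909: ✓ → 1070
review_id=910: ✗
review_id=911: ✗
verified_sum = 1579 + 972 + 1634 + 1070 = 5255

5255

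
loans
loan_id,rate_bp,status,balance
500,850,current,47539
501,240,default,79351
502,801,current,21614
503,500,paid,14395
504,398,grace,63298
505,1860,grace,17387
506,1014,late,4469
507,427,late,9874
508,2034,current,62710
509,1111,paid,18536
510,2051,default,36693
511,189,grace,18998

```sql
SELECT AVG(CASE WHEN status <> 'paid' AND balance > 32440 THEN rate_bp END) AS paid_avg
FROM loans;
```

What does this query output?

1114.6

loan_id=500: ✓ → 850
loan_id=501: ✓ → 240
loan_id=502: ✗
loan_id=503: ✗
loan_id=504: ✓ → 398
loan_id=505: ✗
loan_id=506: ✗
loan_id=507: ✗
loan_id=508: ✓ → 2034
loan_id=509: ✗
loan_id=510: ✓ → 2051
loan_id=511: ✗
paid_avg = (850 + 240 + 398 + 2034 + 2051) / 5 = 1114.6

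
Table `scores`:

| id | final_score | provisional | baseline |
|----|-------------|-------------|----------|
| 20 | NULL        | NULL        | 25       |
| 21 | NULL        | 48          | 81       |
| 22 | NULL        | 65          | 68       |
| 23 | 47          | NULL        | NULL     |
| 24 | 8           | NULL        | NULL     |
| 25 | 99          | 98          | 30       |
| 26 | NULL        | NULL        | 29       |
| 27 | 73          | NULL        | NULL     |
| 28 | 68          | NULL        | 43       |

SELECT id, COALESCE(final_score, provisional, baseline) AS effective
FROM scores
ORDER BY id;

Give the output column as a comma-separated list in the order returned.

id=20: final_score=NULL, provisional=NULL, baseline=25 → 25
id=21: final_score=NULL, provisional=48 → 48
id=22: final_score=NULL, provisional=65 → 65
id=23: final_score=47 → 47
id=24: final_score=8 → 8
id=25: final_score=99 → 99
id=26: final_score=NULL, provisional=NULL, baseline=29 → 29
id=27: final_score=73 → 73
id=28: final_score=68 → 68

25, 48, 65, 47, 8, 99, 29, 73, 68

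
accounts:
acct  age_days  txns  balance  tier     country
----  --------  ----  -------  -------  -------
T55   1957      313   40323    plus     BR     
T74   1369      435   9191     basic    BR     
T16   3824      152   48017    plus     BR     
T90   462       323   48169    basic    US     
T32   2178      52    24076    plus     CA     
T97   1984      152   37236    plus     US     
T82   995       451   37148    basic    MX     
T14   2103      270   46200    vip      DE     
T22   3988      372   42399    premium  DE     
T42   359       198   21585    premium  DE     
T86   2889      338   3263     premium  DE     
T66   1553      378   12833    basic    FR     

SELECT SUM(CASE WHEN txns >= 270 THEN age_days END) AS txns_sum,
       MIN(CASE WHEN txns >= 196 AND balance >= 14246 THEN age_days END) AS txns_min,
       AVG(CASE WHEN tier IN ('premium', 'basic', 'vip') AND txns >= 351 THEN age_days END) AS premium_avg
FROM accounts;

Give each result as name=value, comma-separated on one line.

txns_sum=15316, txns_min=359, premium_avg=1976.25

[txns_sum: txns >= 270]
acct=T55: ✓ → 1957
acct=T74: ✓ → 1369
acct=T16: ✗
acct=T90: ✓ → 462
acct=T32: ✗
acct=T97: ✗
acct=T82: ✓ → 995
acct=T14: ✓ → 2103
acct=T22: ✓ → 3988
acct=T42: ✗
acct=T86: ✓ → 2889
acct=T66: ✓ → 1553
txns_sum = 1957 + 1369 + 462 + 995 + 2103 + 3988 + 2889 + 1553 = 15316
—
[txns_min: txns >= 196 AND balance >= 14246]
acct=T55: ✓ → 1957
acct=T74: ✗
acct=T16: ✗
acct=T90: ✓ → 462
acct=T32: ✗
acct=T97: ✗
acct=T82: ✓ → 995
acct=T14: ✓ → 2103
acct=T22: ✓ → 3988
acct=T42: ✓ → 359
acct=T86: ✗
acct=T66: ✗
txns_min = MIN(1957, 462, 995, 2103, 3988, 359) = 359
—
[premium_avg: tier IN ('premium', 'basic', 'vip') AND txns >= 351]
acct=T55: ✗
acct=T74: ✓ → 1369
acct=T16: ✗
acct=T90: ✗
acct=T32: ✗
acct=T97: ✗
acct=T82: ✓ → 995
acct=T14: ✗
acct=T22: ✓ → 3988
acct=T42: ✗
acct=T86: ✗
acct=T66: ✓ → 1553
premium_avg = (1369 + 995 + 3988 + 1553) / 4 = 1976.25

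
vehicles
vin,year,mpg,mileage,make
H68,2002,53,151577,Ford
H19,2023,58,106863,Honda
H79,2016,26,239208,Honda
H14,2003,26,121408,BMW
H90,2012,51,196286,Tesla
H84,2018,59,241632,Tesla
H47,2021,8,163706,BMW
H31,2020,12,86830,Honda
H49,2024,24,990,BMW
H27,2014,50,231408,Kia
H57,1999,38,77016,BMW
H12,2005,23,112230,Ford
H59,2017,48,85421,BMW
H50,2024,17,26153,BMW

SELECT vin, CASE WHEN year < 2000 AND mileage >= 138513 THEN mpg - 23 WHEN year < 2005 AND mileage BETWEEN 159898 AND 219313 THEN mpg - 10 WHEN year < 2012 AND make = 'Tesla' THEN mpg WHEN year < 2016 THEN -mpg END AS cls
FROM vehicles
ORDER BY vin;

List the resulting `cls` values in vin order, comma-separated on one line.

vin=H12: year < 2016 → -23
vin=H14: year < 2016 → -26
vin=H19: (no match → NULL) → NULL
vin=H27: year < 2016 → -50
vin=H31: (no match → NULL) → NULL
vin=H47: (no match → NULL) → NULL
vin=H49: (no match → NULL) → NULL
vin=H50: (no match → NULL) → NULL
vin=H57: year < 2016 → -38
vin=H59: (no match → NULL) → NULL
vin=H68: year < 2016 → -53
vin=H79: (no match → NULL) → NULL
vin=H84: (no match → NULL) → NULL
vin=H90: year < 2016 → -51

-23, -26, NULL, -50, NULL, NULL, NULL, NULL, -38, NULL, -53, NULL, NULL, -51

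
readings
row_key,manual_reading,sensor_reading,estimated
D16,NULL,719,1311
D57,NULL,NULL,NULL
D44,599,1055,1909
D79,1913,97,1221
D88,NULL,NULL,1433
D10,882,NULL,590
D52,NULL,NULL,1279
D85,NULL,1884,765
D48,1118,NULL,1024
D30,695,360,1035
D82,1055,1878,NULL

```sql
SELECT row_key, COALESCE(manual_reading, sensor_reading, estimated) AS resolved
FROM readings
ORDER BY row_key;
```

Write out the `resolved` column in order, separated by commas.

row_key=D10: manual_reading=882 → 882
row_key=D16: manual_reading=NULL, sensor_reading=719 → 719
row_key=D30: manual_reading=695 → 695
row_key=D44: manual_reading=599 → 599
row_key=D48: manual_reading=1118 → 1118
row_key=D52: manual_reading=NULL, sensor_reading=NULL, estimated=1279 → 1279
row_key=D57: manual_reading=NULL, sensor_reading=NULL, estimated=NULL (all NULL) → NULL
row_key=D79: manual_reading=1913 → 1913
row_key=D82: manual_reading=1055 → 1055
row_key=D85: manual_reading=NULL, sensor_reading=1884 → 1884
row_key=D88: manual_reading=NULL, sensor_reading=NULL, estimated=1433 → 1433

882, 719, 695, 599, 1118, 1279, NULL, 1913, 1055, 1884, 1433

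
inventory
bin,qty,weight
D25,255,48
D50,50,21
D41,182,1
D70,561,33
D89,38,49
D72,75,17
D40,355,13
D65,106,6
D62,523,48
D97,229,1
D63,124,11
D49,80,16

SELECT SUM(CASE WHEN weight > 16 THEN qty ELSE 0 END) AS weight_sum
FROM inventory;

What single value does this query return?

bin=D25: ✓ → 255
bin=D50: ✓ → 50
bin=D41: ✗
bin=D70: ✓ → 561
bin=D89: ✓ → 38
bin=D72: ✓ → 75
bin=D40: ✗
bin=D65: ✗
bin=D62: ✓ → 523
bin=D97: ✗
bin=D63: ✗
bin=D49: ✗
weight_sum = 255 + 50 + 561 + 38 + 75 + 523 = 1502

1502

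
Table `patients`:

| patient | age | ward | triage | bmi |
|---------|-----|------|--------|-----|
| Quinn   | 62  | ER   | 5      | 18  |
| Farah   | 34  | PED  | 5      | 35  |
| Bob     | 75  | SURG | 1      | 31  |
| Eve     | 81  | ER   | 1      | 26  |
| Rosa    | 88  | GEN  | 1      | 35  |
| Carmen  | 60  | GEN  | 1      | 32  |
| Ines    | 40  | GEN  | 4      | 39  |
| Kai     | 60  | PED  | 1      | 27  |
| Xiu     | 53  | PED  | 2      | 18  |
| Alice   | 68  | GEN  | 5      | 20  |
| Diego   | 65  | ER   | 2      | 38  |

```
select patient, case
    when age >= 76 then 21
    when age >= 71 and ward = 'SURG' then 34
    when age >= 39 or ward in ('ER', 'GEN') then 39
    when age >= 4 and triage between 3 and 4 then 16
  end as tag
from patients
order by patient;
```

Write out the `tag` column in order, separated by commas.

39, 34, 39, 39, 21, NULL, 39, 39, 39, 21, 39

patient=Alice: age >= 39 or ward in ('ER', 'GEN') → 39
patient=Bob: age >= 71 and ward = 'SURG' → 34
patient=Carmen: age >= 39 or ward in ('ER', 'GEN') → 39
patient=Diego: age >= 39 or ward in ('ER', 'GEN') → 39
patient=Eve: age >= 76 → 21
patient=Farah: (no match → NULL) → NULL
patient=Ines: age >= 39 or ward in ('ER', 'GEN') → 39
patient=Kai: age >= 39 or ward in ('ER', 'GEN') → 39
patient=Quinn: age >= 39 or ward in ('ER', 'GEN') → 39
patient=Rosa: age >= 76 → 21
patient=Xiu: age >= 39 or ward in ('ER', 'GEN') → 39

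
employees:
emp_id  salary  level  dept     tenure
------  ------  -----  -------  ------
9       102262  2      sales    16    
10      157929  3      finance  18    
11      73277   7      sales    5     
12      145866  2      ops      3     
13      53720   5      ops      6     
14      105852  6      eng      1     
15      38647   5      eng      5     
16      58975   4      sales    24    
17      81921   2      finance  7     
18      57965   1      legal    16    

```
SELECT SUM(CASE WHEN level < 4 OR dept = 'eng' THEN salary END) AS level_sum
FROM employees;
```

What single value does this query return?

690442

emp_id=9: ✓ → 102262
emp_id=10: ✓ → 157929
emp_id=11: ✗
emp_id=12: ✓ → 145866
emp_id=13: ✗
emp_id=14: ✓ → 105852
emp_id=15: ✓ → 38647
emp_id=16: ✗
emp_id=17: ✓ → 81921
emp_id=18: ✓ → 57965
level_sum = 102262 + 157929 + 145866 + 105852 + 38647 + 81921 + 57965 = 690442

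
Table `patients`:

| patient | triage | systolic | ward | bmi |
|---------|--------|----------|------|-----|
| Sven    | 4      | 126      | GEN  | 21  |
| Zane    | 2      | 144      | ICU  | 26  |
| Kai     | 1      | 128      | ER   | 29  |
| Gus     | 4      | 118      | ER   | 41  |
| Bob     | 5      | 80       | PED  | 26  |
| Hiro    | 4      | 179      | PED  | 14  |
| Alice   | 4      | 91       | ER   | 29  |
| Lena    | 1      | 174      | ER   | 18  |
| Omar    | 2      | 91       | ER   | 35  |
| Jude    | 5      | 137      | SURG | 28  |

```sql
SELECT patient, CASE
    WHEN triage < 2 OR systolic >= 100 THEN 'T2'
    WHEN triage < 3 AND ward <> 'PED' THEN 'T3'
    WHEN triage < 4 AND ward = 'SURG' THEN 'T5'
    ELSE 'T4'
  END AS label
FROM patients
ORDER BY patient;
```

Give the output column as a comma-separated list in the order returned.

patient=Alice: ELSE → T4
patient=Bob: ELSE → T4
patient=Gus: triage < 2 OR systolic >= 100 → T2
patient=Hiro: triage < 2 OR systolic >= 100 → T2
patient=Jude: triage < 2 OR systolic >= 100 → T2
patient=Kai: triage < 2 OR systolic >= 100 → T2
patient=Lena: triage < 2 OR systolic >= 100 → T2
patient=Omar: triage < 3 AND ward <> 'PED' → T3
patient=Sven: triage < 2 OR systolic >= 100 → T2
patient=Zane: triage < 2 OR systolic >= 100 → T2

T4, T4, T2, T2, T2, T2, T2, T3, T2, T2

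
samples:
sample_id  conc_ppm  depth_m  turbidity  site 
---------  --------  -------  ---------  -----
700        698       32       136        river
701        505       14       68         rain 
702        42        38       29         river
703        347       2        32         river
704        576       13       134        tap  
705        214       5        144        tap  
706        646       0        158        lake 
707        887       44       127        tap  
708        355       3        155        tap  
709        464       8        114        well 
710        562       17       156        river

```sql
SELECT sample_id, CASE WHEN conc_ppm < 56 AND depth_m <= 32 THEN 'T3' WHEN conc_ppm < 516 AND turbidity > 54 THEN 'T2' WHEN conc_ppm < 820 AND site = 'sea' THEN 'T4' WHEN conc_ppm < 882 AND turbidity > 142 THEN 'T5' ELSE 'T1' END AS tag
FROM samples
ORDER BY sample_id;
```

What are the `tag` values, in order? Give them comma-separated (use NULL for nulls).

sample_id=700: ELSE → T1
sample_id=701: conc_ppm < 516 AND turbidity > 54 → T2
sample_id=702: ELSE → T1
sample_id=703: ELSE → T1
sample_id=704: ELSE → T1
sample_id=705: conc_ppm < 516 AND turbidity > 54 → T2
sample_id=706: conc_ppm < 882 AND turbidity > 142 → T5
sample_id=707: ELSE → T1
sample_id=708: conc_ppm < 516 AND turbidity > 54 → T2
sample_id=709: conc_ppm < 516 AND turbidity > 54 → T2
sample_id=710: conc_ppm < 882 AND turbidity > 142 → T5

T1, T2, T1, T1, T1, T2, T5, T1, T2, T2, T5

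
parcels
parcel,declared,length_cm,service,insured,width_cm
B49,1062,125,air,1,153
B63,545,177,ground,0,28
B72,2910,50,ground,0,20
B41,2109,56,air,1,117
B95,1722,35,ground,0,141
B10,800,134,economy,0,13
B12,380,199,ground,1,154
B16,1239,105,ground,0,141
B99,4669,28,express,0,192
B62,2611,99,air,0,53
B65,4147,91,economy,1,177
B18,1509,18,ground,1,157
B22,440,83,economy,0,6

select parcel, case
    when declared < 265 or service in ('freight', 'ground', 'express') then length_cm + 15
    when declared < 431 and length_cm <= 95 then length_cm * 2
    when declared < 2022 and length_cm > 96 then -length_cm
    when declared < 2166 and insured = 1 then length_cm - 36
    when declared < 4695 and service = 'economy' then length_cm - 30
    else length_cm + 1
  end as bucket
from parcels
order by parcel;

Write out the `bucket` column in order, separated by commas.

-134, 214, 120, 33, 53, 20, -125, 100, 192, 61, 65, 50, 43

parcel=B10: declared < 2022 and length_cm > 96 → -134
parcel=B12: declared < 265 or service in ('freight', 'ground', 'express') → 214
parcel=B16: declared < 265 or service in ('freight', 'ground', 'express') → 120
parcel=B18: declared < 265 or service in ('freight', 'ground', 'express') → 33
parcel=B22: declared < 4695 and service = 'economy' → 53
parcel=B41: declared < 2166 and insured = 1 → 20
parcel=B49: declared < 2022 and length_cm > 96 → -125
parcel=B62: ELSE → 100
parcel=B63: declared < 265 or service in ('freight', 'ground', 'express') → 192
parcel=B65: declared < 4695 and service = 'economy' → 61
parcel=B72: declared < 265 or service in ('freight', 'ground', 'express') → 65
parcel=B95: declared < 265 or service in ('freight', 'ground', 'express') → 50
parcel=B99: declared < 265 or service in ('freight', 'ground', 'express') → 43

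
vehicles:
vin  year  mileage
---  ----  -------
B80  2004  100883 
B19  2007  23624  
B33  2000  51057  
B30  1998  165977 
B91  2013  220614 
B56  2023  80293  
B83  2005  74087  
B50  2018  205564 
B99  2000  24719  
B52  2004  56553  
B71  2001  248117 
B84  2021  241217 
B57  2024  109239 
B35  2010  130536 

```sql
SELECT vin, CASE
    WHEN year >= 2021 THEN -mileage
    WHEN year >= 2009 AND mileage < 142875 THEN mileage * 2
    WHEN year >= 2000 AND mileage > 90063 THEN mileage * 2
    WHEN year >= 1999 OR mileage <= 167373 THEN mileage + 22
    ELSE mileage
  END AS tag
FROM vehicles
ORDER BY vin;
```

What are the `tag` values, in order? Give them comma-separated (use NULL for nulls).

vin=B19: year >= 1999 OR mileage <= 167373 → 23646
vin=B30: year >= 1999 OR mileage <= 167373 → 165999
vin=B33: year >= 1999 OR mileage <= 167373 → 51079
vin=B35: year >= 2009 AND mileage < 142875 → 261072
vin=B50: year >= 2000 AND mileage > 90063 → 411128
vin=B52: year >= 1999 OR mileage <= 167373 → 56575
vin=B56: year >= 2021 → -80293
vin=B57: year >= 2021 → -109239
vin=B71: year >= 2000 AND mileage > 90063 → 496234
vin=B80: year >= 2000 AND mileage > 90063 → 201766
vin=B83: year >= 1999 OR mileage <= 167373 → 74109
vin=B84: year >= 2021 → -241217
vin=B91: year >= 2000 AND mileage > 90063 → 441228
vin=B99: year >= 1999 OR mileage <= 167373 → 24741

23646, 165999, 51079, 261072, 411128, 56575, -80293, -109239, 496234, 201766, 74109, -241217, 441228, 24741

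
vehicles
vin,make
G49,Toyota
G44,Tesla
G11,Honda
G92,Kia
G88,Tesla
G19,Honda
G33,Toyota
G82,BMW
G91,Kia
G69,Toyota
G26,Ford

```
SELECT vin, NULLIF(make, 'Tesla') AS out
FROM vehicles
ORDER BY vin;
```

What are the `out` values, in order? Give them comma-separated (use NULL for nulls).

vin=G11: make=Honda vs Tesla: differ → Honda
vin=G19: make=Honda vs Tesla: differ → Honda
vin=G26: make=Ford vs Tesla: differ → Ford
vin=G33: make=Toyota vs Tesla: differ → Toyota
vin=G44: make=Tesla vs Tesla: equal → NULL
vin=G49: make=Toyota vs Tesla: differ → Toyota
vin=G69: make=Toyota vs Tesla: differ → Toyota
vin=G82: make=BMW vs Tesla: differ → BMW
vin=G88: make=Tesla vs Tesla: equal → NULL
vin=G91: make=Kia vs Tesla: differ → Kia
vin=G92: make=Kia vs Tesla: differ → Kia

Honda, Honda, Ford, Toyota, NULL, Toyota, Toyota, BMW, NULL, Kia, Kia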